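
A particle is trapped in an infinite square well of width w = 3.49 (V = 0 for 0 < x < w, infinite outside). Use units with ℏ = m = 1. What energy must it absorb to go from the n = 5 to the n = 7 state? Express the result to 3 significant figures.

ΔE = 9.72

E_n = n²π²ℏ²/(2mw²), so ΔE = (7² − 5²) π²ℏ²/(2mw²).
ΔE = 24 × π² / (2 × 1 × 3.49²) = 9.724.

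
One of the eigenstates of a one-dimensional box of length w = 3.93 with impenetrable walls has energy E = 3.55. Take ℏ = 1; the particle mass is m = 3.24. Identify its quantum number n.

For an infinite well E_n = n²π²ℏ²/(2mw²), so n = (w/πℏ)√(2mE).
n = (3.93/π) × √(2 × 3.24 × 3.55) = 6.000 → n = 6.

n = 6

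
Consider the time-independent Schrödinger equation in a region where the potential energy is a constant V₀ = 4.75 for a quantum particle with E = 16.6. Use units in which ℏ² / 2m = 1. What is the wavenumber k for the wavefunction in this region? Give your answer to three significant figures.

With E > V₀ the solution is oscillatory, ψ ∝ e^{±ikx} with k = √(2m(E − V₀))/ℏ.
k = √(2 × 0.5 × 11.85) = 3.442.

k = 3.44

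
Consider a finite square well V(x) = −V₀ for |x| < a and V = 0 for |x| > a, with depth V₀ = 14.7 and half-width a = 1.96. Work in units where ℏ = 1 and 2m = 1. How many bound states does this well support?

Define the well-strength parameter z₀ = (a/ℏ)√(2mV₀) = 1.96 × √(2·0.5·14.7) = 7.515.
The even/odd transcendental equations gain one root per π/2 in z₀, giving N = 1 + ⌊2z₀/π⌋ = 1 + ⌊4.784⌋ = 5.

N = 5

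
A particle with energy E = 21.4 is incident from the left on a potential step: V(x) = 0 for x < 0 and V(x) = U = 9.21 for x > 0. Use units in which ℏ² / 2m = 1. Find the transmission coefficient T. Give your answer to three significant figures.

On each side the TISE gives plane waves with k = √(2m(E − V))/ℏ: k₁ = √(2·½·21.4) = 4.626, k₂ = √(2·½·12.19) = 3.491.
Matching ψ and ψ′ at x = 0 gives r = (k₁ − k₂)/(k₁ + k₂), so R = r² = 0.01954 and T = 1 − R = 0.9805.

T = 0.980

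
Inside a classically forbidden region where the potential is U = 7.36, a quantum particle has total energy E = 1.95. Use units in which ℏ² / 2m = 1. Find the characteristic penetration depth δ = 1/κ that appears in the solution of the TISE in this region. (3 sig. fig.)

δ = 0.430

Since E < U the TISE in this region is ψ'' = κ²ψ with κ = √(2m(U − E))/ℏ.
κ = √(2 × 0.5 × 5.41) = 2.326. The penetration depth is δ = 1/κ = 0.430.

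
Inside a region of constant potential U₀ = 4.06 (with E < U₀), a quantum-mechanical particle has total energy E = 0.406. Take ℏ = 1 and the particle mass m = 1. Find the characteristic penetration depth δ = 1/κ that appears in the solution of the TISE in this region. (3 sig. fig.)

δ = 0.370

Since E < U₀ the TISE in this region is ψ'' = κ²ψ with κ = √(2m(U₀ − E))/ℏ.
κ = √(2 × 1 × 3.654) = 2.703. The penetration depth is δ = 1/κ = 0.370.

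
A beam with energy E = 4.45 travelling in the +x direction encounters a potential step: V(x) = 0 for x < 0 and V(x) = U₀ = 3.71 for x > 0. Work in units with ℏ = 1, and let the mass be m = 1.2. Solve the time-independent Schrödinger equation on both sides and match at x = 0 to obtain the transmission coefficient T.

The wavenumbers are k₁ = √(2mE)/ℏ = 3.268 on the left and k₂ = √(2m(E − U₀))/ℏ = 1.333 on the right.
Continuity of ψ and ψ′ at the step yields the reflection amplitude r = (k₁ − k₂)/(k₁ + k₂) = 0.4207; thus R = |r|² = 0.1770, T = 0.8230.

T = 0.823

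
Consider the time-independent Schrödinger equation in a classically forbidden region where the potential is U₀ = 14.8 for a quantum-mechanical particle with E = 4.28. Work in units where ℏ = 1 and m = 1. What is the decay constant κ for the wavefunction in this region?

Since E < U₀ the TISE in this region is ψ'' = κ²ψ with κ = √(2m(U₀ − E))/ℏ.
κ = √(2 × 1 × 10.52) = 4.587.

κ = 4.59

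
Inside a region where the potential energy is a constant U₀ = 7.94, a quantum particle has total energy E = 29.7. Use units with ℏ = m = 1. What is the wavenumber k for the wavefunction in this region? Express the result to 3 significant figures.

k = 6.60

With E > U₀ the solution is oscillatory, ψ ∝ e^{±ikx} with k = √(2m(E − U₀))/ℏ.
k = √(2 × 1 × 21.76) = 6.597.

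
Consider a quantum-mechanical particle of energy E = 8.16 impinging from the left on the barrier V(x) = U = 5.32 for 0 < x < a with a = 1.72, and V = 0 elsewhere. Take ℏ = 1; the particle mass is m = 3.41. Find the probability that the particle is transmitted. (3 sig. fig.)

E > U: inside the barrier k₂ = √(2m(E − U))/ℏ = 4.401, k₂a = 7.570.
Matching at both interfaces gives T⁻¹ = 1 + U² sin²(k₂a) / [4E(E − U)] = 1.281, hence T = 0.780.

T = 0.780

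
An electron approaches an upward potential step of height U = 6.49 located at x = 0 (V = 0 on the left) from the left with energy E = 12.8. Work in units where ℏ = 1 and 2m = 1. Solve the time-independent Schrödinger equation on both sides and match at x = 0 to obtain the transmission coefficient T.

T = 0.969

On each side the TISE gives plane waves with k = √(2m(E − V))/ℏ: k₁ = √(2·½·12.8) = 3.578, k₂ = √(2·½·6.31) = 2.512.
Matching ψ and ψ′ at x = 0 gives r = (k₁ − k₂)/(k₁ + k₂), so R = r² = 0.03063 and T = 1 − R = 0.9694.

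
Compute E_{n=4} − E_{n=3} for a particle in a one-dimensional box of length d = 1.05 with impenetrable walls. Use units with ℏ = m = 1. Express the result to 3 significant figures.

E_n = n²π²ℏ²/(2md²), so ΔE = (4² − 3²) π²ℏ²/(2md²).
ΔE = 7 × π² / (2 × 1 × 1.05²) = 31.33.

ΔE = 31.3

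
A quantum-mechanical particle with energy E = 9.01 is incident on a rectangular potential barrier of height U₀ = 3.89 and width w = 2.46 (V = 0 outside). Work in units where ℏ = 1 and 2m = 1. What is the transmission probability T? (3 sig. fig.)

E > U₀: inside the barrier k₂ = √(2m(E − U₀))/ℏ = 2.263, k₂w = 5.566.
Matching at both interfaces gives T⁻¹ = 1 + U₀² sin²(k₂w) / [4E(E − U₀)] = 1.035, hence T = 0.966.

T = 0.966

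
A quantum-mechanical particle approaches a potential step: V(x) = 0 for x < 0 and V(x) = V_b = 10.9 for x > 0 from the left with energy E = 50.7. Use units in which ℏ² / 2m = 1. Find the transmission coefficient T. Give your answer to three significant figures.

T = 0.996

The wavenumbers are k₁ = √(2mE)/ℏ = 7.120 on the left and k₂ = √(2m(E − V_b))/ℏ = 6.309 on the right.
Matching ψ and ψ′ at x = 0 gives r = (k₁ − k₂)/(k₁ + k₂), so R = r² = 0.003653 and T = 1 − R = 0.9963.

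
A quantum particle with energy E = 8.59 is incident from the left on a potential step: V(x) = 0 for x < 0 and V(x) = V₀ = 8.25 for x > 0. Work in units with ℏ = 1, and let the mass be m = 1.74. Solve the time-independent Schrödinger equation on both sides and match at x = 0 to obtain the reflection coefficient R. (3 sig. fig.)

R = 0.446

On each side the TISE gives plane waves with k = √(2m(E − V))/ℏ: k₁ = √(2·1.74·8.59) = 5.467, k₂ = √(2·1.74·0.34) = 1.088.
Matching ψ and ψ′ at x = 0 gives r = (k₁ − k₂)/(k₁ + k₂), so R = r² = 0.4464 and T = 1 − R = 0.5536.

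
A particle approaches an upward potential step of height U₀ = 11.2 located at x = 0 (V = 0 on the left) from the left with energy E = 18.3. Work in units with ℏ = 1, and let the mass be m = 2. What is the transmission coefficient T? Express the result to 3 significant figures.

T = 0.946

The wavenumbers are k₁ = √(2mE)/ℏ = 8.556 on the left and k₂ = √(2m(E − U₀))/ℏ = 5.329 on the right.
Matching ψ and ψ′ at x = 0 gives r = (k₁ − k₂)/(k₁ + k₂), so R = r² = 0.05400 and T = 1 − R = 0.9460.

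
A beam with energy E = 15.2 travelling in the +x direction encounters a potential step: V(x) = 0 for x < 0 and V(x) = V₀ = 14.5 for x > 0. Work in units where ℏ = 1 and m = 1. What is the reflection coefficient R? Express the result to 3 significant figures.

R = 0.418

The wavenumbers are k₁ = √(2mE)/ℏ = 5.514 on the left and k₂ = √(2m(E − V₀))/ℏ = 1.183 on the right.
Matching ψ and ψ′ at x = 0 gives r = (k₁ − k₂)/(k₁ + k₂), so R = r² = 0.4181 and T = 1 − R = 0.5819.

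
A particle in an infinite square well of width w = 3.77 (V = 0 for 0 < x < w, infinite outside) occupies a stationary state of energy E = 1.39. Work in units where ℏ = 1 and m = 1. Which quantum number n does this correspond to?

For an infinite well E_n = n²π²ℏ²/(2mw²), so n = (w/πℏ)√(2mE).
n = (3.77/π) × √(2 × 1 × 1.39) = 2.001 → n = 2.

n = 2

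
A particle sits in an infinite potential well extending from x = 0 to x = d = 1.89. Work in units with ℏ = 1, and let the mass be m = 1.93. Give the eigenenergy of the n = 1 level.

Requiring ψ(0) = ψ(d) = 0 quantises k = nπ/d, hence E_n = ℏ²k²/2m = n²π²ℏ²/(2md²).
E_1 = 1² × π² / (2 × 1.93 × 1.89²) = 0.7158.

E = 0.716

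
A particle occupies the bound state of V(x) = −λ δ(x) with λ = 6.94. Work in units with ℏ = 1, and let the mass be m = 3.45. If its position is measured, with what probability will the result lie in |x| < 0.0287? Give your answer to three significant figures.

The normalised bound state is ψ = √κ e^{−κ|x|} with κ = mλ/ℏ² = 23.94.
P(|x| < d) = ∫_{−d}^{d} κ e^{−2κ|x|} dx = 1 − e^{−2κd} = 1 − e^{−1.374} = 0.7470.

P = 0.747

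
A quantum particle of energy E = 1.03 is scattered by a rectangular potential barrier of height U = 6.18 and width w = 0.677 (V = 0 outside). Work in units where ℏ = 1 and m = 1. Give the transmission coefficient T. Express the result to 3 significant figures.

E < U: inside the barrier ψ ∝ e^{±κx} with κ = √(2m(U − E))/ℏ = 3.209.
κw = 2.173, sinh(κw) = 4.334.
The exact tunnelling result is T⁻¹ = 1 + U² sinh²(κw) / [4E(U − E)] = 34.81, so T = 0.0287.

T = 0.0287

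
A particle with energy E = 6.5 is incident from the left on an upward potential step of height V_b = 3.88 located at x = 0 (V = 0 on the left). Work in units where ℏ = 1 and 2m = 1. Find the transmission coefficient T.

T = 0.950

On each side the TISE gives plane waves with k = √(2m(E − V))/ℏ: k₁ = √(2·½·6.5) = 2.550, k₂ = √(2·½·2.62) = 1.619.
Continuity of ψ and ψ′ at the step yields the reflection amplitude r = (k₁ − k₂)/(k₁ + k₂) = 0.2233; thus R = |r|² = 0.04988, T = 0.9501.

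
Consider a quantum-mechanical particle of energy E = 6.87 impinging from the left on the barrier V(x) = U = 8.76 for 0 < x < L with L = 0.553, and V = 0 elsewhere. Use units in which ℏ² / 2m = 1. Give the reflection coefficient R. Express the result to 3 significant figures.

R = 0.508

Since E < U the interior solution is evanescent with decay constant κ = √(2m(U − E))/ℏ = 1.375.
κL = 0.7602, sinh(κL) = 0.8356.
The exact tunnelling result is T⁻¹ = 1 + U² sinh²(κL) / [4E(U − E)] = 2.032, so T = 0.492.
R = 1 − T = 0.508.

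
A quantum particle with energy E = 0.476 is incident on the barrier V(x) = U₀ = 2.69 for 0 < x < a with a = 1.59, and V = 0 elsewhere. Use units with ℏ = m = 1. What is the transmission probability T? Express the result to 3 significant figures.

E < U₀: inside the barrier ψ ∝ e^{±κx} with κ = √(2m(U₀ − E))/ℏ = 2.104.
κa = 3.346, sinh(κa) = 14.17.
Matching ψ, ψ′ at both faces gives T = [1 + U₀² sinh²(κa) / (4E(U₀ − E))]⁻¹ = 1/345.9 = 0.00289.

T = 0.00289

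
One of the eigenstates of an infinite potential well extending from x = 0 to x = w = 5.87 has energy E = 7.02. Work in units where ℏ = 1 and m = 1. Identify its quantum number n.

n = 7

For an infinite well E_n = n²π²ℏ²/(2mw²), so n = (w/πℏ)√(2mE).
n = (5.87/π) × √(2 × 1 × 7.02) = 7.001 → n = 7.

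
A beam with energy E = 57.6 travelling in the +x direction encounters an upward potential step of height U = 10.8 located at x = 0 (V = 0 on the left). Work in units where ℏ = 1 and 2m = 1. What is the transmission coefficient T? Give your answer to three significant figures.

The wavenumbers are k₁ = √(2mE)/ℏ = 7.589 on the left and k₂ = √(2m(E − U))/ℏ = 6.841 on the right.
Continuity of ψ and ψ′ at the step yields the reflection amplitude r = (k₁ − k₂)/(k₁ + k₂) = 0.05186; thus R = |r|² = 0.002690, T = 0.9973.

T = 0.997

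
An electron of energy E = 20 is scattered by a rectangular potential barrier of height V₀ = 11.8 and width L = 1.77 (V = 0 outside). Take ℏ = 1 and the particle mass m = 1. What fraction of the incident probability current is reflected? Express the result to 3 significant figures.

E > V₀: inside the barrier k₂ = √(2m(E − V₀))/ℏ = 4.050, k₂L = 7.168.
Matching at both interfaces gives T⁻¹ = 1 + V₀² sin²(k₂L) / [4E(E − V₀)] = 1.127, hence T = 0.887.
R = 1 − T = 0.113.

R = 0.113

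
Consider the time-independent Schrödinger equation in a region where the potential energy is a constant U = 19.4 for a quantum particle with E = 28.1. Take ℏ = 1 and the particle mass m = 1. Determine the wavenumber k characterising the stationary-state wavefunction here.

With E > U the solution is oscillatory, ψ ∝ e^{±ikx} with k = √(2m(E − U))/ℏ.
k = √(2 × 1 × 8.7) = 4.171.

k = 4.17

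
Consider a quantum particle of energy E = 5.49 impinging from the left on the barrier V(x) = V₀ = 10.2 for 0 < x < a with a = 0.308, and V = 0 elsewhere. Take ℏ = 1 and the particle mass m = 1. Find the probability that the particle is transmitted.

T = 0.454

Since E < V₀ the interior solution is evanescent with decay constant κ = √(2m(V₀ − E))/ℏ = 3.069.
κa = 0.9453, sinh(κa) = 1.093.
Matching ψ, ψ′ at both faces gives T = [1 + V₀² sinh²(κa) / (4E(V₀ − E))]⁻¹ = 1/2.201 = 0.454.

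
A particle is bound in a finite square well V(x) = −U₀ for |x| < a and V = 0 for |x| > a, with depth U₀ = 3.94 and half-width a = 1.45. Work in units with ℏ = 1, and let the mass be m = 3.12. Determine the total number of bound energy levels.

The dimensionless depth is z₀ = a√(2mU₀)/ℏ = 1.45 × √(24.59) = 7.190.
The even/odd transcendental equations gain one root per π/2 in z₀, giving N = 1 + ⌊2z₀/π⌋ = 1 + ⌊4.577⌋ = 5.

N = 5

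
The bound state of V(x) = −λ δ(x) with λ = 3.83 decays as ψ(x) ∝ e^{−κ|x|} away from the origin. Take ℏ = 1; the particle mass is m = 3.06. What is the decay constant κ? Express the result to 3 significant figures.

Integrate −(ℏ²/2m)ψ'' − λδ(x)ψ = Eψ from −ε to +ε: the ψ'' term gives ψ'(0⁺) − ψ'(0⁻) and the δ term gives −(2mλ/ℏ²)ψ(0).
With ψ ∝ e^{−κ|x|} this yields −2κ = −2mλ/ℏ², so κ = mλ/ℏ² = 11.72.

κ = 11.7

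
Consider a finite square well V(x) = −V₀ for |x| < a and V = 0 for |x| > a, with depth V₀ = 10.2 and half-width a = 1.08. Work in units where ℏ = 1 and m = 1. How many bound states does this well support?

N = 4

Define the well-strength parameter z₀ = (a/ℏ)√(2mV₀) = 1.08 × √(2·1·10.2) = 4.878.
A new bound state (alternating even/odd) appears each time z₀ passes a multiple of π/2, so N = ⌊2z₀/π⌋ + 1 = ⌊3.105⌋ + 1 = 4.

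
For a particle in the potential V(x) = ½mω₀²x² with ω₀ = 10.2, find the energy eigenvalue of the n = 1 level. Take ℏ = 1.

E = 15.3

Using E_n = (n + ½)ℏω₀: E_1 = 1.5 × 10.2 = 15.30.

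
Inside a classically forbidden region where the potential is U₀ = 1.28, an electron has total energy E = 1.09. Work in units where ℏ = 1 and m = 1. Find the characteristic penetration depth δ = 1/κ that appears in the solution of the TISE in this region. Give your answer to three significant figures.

Since E < U₀ the TISE in this region is ψ'' = κ²ψ with κ = √(2m(U₀ − E))/ℏ.
κ = √(2 × 1 × 0.19) = 0.6164. The penetration depth is δ = 1/κ = 1.62.

δ = 1.62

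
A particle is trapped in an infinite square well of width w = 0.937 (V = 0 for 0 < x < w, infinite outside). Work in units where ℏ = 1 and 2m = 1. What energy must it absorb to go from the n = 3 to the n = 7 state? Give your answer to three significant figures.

E_n = n²π²ℏ²/(2mw²), so ΔE = (7² − 3²) π²ℏ²/(2mw²).
ΔE = 40 × π² / (2 × 0.5 × 0.937²) = 449.7.

ΔE = 450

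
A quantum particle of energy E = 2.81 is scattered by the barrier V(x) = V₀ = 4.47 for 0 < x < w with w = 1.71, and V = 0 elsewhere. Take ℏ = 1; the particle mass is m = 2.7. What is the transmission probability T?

Since E < V₀ the interior solution is evanescent with decay constant κ = √(2m(V₀ − E))/ℏ = 2.994.
κw = 5.120, sinh(κw) = 83.64.
Matching ψ, ψ′ at both faces gives T = [1 + V₀² sinh²(κw) / (4E(V₀ − E))]⁻¹ = 1/7493 = 0.000133.

T = 0.000133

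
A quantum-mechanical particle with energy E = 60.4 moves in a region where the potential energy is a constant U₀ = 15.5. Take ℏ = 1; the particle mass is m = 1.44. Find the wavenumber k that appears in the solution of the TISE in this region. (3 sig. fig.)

With E > U₀ the solution is oscillatory, ψ ∝ e^{±ikx} with k = √(2m(E − U₀))/ℏ.
k = √(2 × 1.44 × 44.9) = 11.37.

k = 11.4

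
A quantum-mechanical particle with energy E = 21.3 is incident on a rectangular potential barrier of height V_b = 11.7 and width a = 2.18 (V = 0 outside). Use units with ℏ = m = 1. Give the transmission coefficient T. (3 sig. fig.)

T = 0.997

Above the barrier the interior wavenumber is k₂ = √(2m(E − V_b))/ℏ = 4.382, giving phase k₂a = 9.552.
Matching at both interfaces gives T⁻¹ = 1 + V_b² sin²(k₂a) / [4E(E − V_b)] = 1.003, hence T = 0.997.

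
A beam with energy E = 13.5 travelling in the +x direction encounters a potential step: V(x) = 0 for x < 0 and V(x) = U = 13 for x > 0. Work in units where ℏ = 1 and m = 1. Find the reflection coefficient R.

On each side the TISE gives plane waves with k = √(2m(E − V))/ℏ: k₁ = √(2·1·13.5) = 5.196, k₂ = √(2·1·0.5) = 1.000.
Matching ψ and ψ′ at x = 0 gives r = (k₁ − k₂)/(k₁ + k₂), so R = r² = 0.4586 and T = 1 − R = 0.5414.

R = 0.459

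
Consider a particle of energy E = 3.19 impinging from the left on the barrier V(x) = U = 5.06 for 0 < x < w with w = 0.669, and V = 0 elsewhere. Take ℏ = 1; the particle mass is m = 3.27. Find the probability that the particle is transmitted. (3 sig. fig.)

Since E < U the interior solution is evanescent with decay constant κ = √(2m(U − E))/ℏ = 3.497.
κw = 2.340, sinh(κw) = 5.140.
The exact tunnelling result is T⁻¹ = 1 + U² sinh²(κw) / [4E(U − E)] = 29.35, so T = 0.0341.

T = 0.0341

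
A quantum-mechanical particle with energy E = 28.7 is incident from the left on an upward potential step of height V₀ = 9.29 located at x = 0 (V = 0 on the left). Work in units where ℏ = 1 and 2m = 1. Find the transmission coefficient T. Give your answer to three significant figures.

T = 0.991

On each side the TISE gives plane waves with k = √(2m(E − V))/ℏ: k₁ = √(2·½·28.7) = 5.357, k₂ = √(2·½·19.41) = 4.406.
Continuity of ψ and ψ′ at the step yields the reflection amplitude r = (k₁ − k₂)/(k₁ + k₂) = 0.09747; thus R = |r|² = 0.009500, T = 0.9905.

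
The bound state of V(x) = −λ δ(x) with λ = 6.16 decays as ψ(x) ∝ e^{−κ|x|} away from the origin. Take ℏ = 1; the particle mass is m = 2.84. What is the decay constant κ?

Integrating the TISE across x = 0 gives the cusp condition ψ'(0⁺) − ψ'(0⁻) = −(2mλ/ℏ²)ψ(0).
With ψ ∝ e^{−κ|x|} this yields −2κ = −2mλ/ℏ², so κ = mλ/ℏ² = 17.49.

κ = 17.5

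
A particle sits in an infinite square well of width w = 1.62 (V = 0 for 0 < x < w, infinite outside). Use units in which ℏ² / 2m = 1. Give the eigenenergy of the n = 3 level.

E = 33.8

Requiring ψ(0) = ψ(w) = 0 quantises k = nπ/w, hence E_n = ℏ²k²/2m = n²π²ℏ²/(2mw²).
E_3 = 3² × π² / (2 × 0.5 × 1.62²) = 33.85.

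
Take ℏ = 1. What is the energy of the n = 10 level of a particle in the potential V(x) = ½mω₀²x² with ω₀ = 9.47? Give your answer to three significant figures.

E = 99.4

Using E_n = (n + ½)ℏω₀: E_10 = 10.5 × 9.47 = 99.44.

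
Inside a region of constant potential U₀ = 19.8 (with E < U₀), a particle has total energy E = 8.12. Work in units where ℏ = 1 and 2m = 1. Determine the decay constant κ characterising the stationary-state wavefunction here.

κ = 3.42

Since E < U₀ the TISE in this region is ψ'' = κ²ψ with κ = √(2m(U₀ − E))/ℏ.
κ = √(2 × 0.5 × 11.68) = 3.418.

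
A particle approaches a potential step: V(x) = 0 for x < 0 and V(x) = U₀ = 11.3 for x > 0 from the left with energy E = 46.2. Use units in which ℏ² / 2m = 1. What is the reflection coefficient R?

On each side the TISE gives plane waves with k = √(2m(E − V))/ℏ: k₁ = √(2·½·46.2) = 6.797, k₂ = √(2·½·34.9) = 5.908.
Continuity of ψ and ψ′ at the step yields the reflection amplitude r = (k₁ − k₂)/(k₁ + k₂) = 0.07001; thus R = |r|² = 0.004901, T = 0.9951.

R = 0.00490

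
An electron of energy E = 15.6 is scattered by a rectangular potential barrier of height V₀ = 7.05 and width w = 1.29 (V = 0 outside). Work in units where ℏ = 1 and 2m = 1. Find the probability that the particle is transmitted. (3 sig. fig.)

T = 0.969

E > V₀: inside the barrier k₂ = √(2m(E − V₀))/ℏ = 2.924, k₂w = 3.772.
Matching at both interfaces gives T⁻¹ = 1 + V₀² sin²(k₂w) / [4E(E − V₀)] = 1.032, hence T = 0.969.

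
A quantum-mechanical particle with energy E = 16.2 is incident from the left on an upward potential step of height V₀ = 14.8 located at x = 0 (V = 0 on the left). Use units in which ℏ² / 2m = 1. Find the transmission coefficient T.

On each side the TISE gives plane waves with k = √(2m(E − V))/ℏ: k₁ = √(2·½·16.2) = 4.025, k₂ = √(2·½·1.4) = 1.183.
Matching ψ and ψ′ at x = 0 gives r = (k₁ − k₂)/(k₁ + k₂), so R = r² = 0.2977 and T = 1 − R = 0.7023.

T = 0.702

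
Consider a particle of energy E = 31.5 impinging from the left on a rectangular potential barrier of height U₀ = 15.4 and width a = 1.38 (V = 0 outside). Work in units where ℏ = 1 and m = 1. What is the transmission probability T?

T = 0.895

E > U₀: inside the barrier k₂ = √(2m(E − U₀))/ℏ = 5.675, k₂a = 7.831.
Matching at both interfaces gives T⁻¹ = 1 + U₀² sin²(k₂a) / [4E(E − U₀)] = 1.117, hence T = 0.895.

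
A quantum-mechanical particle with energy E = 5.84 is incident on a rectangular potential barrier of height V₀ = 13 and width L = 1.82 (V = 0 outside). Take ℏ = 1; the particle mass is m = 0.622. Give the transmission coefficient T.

Since E < V₀ the interior solution is evanescent with decay constant κ = √(2m(V₀ − E))/ℏ = 2.984.
κL = 5.432, sinh(κL) = 114.3.
Matching ψ, ψ′ at both faces gives T = [1 + V₀² sinh²(κL) / (4E(V₀ − E))]⁻¹ = 1/13190 = 0.0000758.

T = 0.0000758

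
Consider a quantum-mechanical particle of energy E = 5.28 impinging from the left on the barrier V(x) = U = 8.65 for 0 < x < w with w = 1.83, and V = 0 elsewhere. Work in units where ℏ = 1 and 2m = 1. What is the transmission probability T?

E < U: inside the barrier ψ ∝ e^{±κx} with κ = √(2m(U − E))/ℏ = 1.836.
κw = 3.359, sinh(κw) = 14.37.
Matching ψ, ψ′ at both faces gives T = [1 + U² sinh²(κw) / (4E(U − E))]⁻¹ = 1/218.1 = 0.00459.

T = 0.00459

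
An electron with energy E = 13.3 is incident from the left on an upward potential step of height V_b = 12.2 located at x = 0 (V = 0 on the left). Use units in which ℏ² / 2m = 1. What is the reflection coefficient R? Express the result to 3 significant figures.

On each side the TISE gives plane waves with k = √(2m(E − V))/ℏ: k₁ = √(2·½·13.3) = 3.647, k₂ = √(2·½·1.1) = 1.049.
Matching ψ and ψ′ at x = 0 gives r = (k₁ − k₂)/(k₁ + k₂), so R = r² = 0.3061 and T = 1 − R = 0.6939.

R = 0.306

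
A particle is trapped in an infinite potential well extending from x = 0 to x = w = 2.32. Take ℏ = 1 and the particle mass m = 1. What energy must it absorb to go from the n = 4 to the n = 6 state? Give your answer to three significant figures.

E_n = n²π²ℏ²/(2mw²), so ΔE = (6² − 4²) π²ℏ²/(2mw²).
ΔE = 20 × π² / (2 × 1 × 2.32²) = 18.34.

ΔE = 18.3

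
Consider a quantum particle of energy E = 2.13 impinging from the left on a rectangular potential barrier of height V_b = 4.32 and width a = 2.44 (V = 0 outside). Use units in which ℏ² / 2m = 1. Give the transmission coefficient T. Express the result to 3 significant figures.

T = 0.00292

Since E < V_b the interior solution is evanescent with decay constant κ = √(2m(V_b − E))/ℏ = 1.480.
κa = 3.611, sinh(κa) = 18.49.
The exact tunnelling result is T⁻¹ = 1 + V_b² sinh²(κa) / [4E(V_b − E)] = 342.8, so T = 0.00292.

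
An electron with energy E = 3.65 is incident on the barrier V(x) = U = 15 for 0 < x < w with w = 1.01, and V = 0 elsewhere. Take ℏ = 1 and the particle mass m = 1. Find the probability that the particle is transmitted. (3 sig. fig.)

T = 0.000195

E < U: inside the barrier ψ ∝ e^{±κx} with κ = √(2m(U − E))/ℏ = 4.764.
κw = 4.812, sinh(κw) = 61.49.
Matching ψ, ψ′ at both faces gives T = [1 + U² sinh²(κw) / (4E(U − E))]⁻¹ = 1/5135 = 0.000195.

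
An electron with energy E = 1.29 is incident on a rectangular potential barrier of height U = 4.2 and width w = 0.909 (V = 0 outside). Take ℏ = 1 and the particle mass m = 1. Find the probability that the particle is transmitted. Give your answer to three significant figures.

T = 0.0417

Since E < U the interior solution is evanescent with decay constant κ = √(2m(U − E))/ℏ = 2.412.
κw = 2.193, sinh(κw) = 4.425.
Matching ψ, ψ′ at both faces gives T = [1 + U² sinh²(κw) / (4E(U − E))]⁻¹ = 1/24.00 = 0.0417.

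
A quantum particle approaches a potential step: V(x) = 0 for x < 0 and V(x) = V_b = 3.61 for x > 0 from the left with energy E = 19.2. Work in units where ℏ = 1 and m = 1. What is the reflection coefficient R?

The wavenumbers are k₁ = √(2mE)/ℏ = 6.197 on the left and k₂ = √(2m(E − V_b))/ℏ = 5.584 on the right.
Continuity of ψ and ψ′ at the step yields the reflection amplitude r = (k₁ − k₂)/(k₁ + k₂) = 0.05202; thus R = |r|² = 0.002706, T = 0.9973.

R = 0.00271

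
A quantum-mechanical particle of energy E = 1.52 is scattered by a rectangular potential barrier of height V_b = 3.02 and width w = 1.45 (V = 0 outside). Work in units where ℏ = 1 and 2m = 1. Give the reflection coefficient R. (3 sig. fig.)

E < V_b: inside the barrier ψ ∝ e^{±κx} with κ = √(2m(V_b − E))/ℏ = 1.225.
κw = 1.776, sinh(κw) = 2.868.
The exact tunnelling result is T⁻¹ = 1 + V_b² sinh²(κw) / [4E(V_b − E)] = 9.226, so T = 0.108.
R = 1 − T = 0.892.

R = 0.892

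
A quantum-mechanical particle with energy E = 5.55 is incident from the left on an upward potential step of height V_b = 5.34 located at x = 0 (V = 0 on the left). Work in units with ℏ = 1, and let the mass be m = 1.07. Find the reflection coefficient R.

R = 0.455

The wavenumbers are k₁ = √(2mE)/ℏ = 3.446 on the left and k₂ = √(2m(E − V_b))/ℏ = 0.6704 on the right.
Continuity of ψ and ψ′ at the step yields the reflection amplitude r = (k₁ − k₂)/(k₁ + k₂) = 0.6743; thus R = |r|² = 0.4547, T = 0.5453.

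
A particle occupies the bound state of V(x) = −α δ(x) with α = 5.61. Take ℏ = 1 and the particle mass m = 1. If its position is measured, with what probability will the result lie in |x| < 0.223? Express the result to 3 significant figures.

The normalised bound state is ψ = √κ e^{−κ|x|} with κ = mα/ℏ² = 5.610.
P(|x| < d) = ∫_{−d}^{d} κ e^{−2κ|x|} dx = 1 − e^{−2κd} = 1 − e^{−2.502} = 0.9181.

P = 0.918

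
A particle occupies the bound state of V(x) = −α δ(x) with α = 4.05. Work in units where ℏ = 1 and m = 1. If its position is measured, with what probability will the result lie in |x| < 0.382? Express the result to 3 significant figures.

P = 0.955

The normalised bound state is ψ = √κ e^{−κ|x|} with κ = mα/ℏ² = 4.050.
P(|x| < d) = ∫_{−d}^{d} κ e^{−2κ|x|} dx = 1 − e^{−2κd} = 1 − e^{−3.094} = 0.9547.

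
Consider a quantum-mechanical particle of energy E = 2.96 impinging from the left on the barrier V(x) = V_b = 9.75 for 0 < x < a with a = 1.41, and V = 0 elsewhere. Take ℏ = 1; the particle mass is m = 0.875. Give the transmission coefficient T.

T = 0.000203

E < V_b: inside the barrier ψ ∝ e^{±κx} with κ = √(2m(V_b − E))/ℏ = 3.447.
κa = 4.860, sinh(κa) = 64.53.
Matching ψ, ψ′ at both faces gives T = [1 + V_b² sinh²(κa) / (4E(V_b − E))]⁻¹ = 1/4926 = 0.000203.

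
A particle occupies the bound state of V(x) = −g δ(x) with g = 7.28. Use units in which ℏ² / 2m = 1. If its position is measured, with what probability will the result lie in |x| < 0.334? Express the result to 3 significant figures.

P = 0.912

The normalised bound state is ψ = √κ e^{−κ|x|} with κ = mg/ℏ² = 3.640.
P(|x| < d) = ∫_{−d}^{d} κ e^{−2κ|x|} dx = 1 − e^{−2κd} = 1 − e^{−2.432} = 0.9121.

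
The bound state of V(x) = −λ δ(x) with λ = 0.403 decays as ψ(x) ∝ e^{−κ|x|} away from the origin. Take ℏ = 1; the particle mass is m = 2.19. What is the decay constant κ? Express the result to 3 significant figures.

κ = 0.883

Integrating the TISE across x = 0 gives the cusp condition ψ'(0⁺) − ψ'(0⁻) = −(2mλ/ℏ²)ψ(0).
With ψ ∝ e^{−κ|x|} this yields −2κ = −2mλ/ℏ², so κ = mλ/ℏ² = 0.8826.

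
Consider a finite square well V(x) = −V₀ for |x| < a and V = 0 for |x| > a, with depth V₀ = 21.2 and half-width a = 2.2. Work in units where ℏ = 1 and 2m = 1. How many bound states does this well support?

Define the well-strength parameter z₀ = (a/ℏ)√(2mV₀) = 2.2 × √(2·0.5·21.2) = 10.13.
The even/odd transcendental equations gain one root per π/2 in z₀, giving N = 1 + ⌊2z₀/π⌋ = 1 + ⌊6.449⌋ = 7.

N = 7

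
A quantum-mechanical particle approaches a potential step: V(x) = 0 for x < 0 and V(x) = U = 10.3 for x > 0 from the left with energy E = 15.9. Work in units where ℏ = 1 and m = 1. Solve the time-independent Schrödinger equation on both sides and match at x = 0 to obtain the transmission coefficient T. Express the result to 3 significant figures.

On each side the TISE gives plane waves with k = √(2m(E − V))/ℏ: k₁ = √(2·1·15.9) = 5.639, k₂ = √(2·1·5.6) = 3.347.
Matching ψ and ψ′ at x = 0 gives r = (k₁ − k₂)/(k₁ + k₂), so R = r² = 0.06509 and T = 1 − R = 0.9349.

T = 0.935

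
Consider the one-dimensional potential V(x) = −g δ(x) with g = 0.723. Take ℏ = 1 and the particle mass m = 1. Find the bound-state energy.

The bound state is ψ(x) = √κ e^{−κ|x|}. The derivative jump ψ'(0⁺) − ψ'(0⁻) = −(2mg/ℏ²)ψ(0) fixes κ = mg/ℏ² = 0.7230.
Then E = −ℏ²κ²/(2m) = −mg²/(2ℏ²) = -0.2614.

E = -0.261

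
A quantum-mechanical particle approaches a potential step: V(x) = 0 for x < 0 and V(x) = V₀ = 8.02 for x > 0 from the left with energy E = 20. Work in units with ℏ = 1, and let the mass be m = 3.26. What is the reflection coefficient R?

The wavenumbers are k₁ = √(2mE)/ℏ = 11.42 on the left and k₂ = √(2m(E − V₀))/ℏ = 8.838 on the right.
Continuity of ψ and ψ′ at the step yields the reflection amplitude r = (k₁ − k₂)/(k₁ + k₂) = 0.1274; thus R = |r|² = 0.01624, T = 0.9838.

R = 0.0162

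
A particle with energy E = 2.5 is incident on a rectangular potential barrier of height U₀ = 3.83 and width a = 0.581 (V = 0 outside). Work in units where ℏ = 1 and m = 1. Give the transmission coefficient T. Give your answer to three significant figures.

Since E < U₀ the interior solution is evanescent with decay constant κ = √(2m(U₀ − E))/ℏ = 1.631.
κa = 0.9476, sinh(κa) = 1.096.
Matching ψ, ψ′ at both faces gives T = [1 + U₀² sinh²(κa) / (4E(U₀ − E))]⁻¹ = 1/2.325 = 0.430.

T = 0.430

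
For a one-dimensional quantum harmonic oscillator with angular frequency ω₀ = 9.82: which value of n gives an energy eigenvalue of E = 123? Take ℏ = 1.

E_n = ℏω₀(n + ½) ⇒ n = E/(ℏω₀) − ½ = 123/9.82 − 0.5 = 12.025 → n = 12.

n = 12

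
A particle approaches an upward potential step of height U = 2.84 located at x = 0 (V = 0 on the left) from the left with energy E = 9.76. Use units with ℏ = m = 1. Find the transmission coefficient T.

T = 0.993

The wavenumbers are k₁ = √(2mE)/ℏ = 4.418 on the left and k₂ = √(2m(E − U))/ℏ = 3.720 on the right.
Continuity of ψ and ψ′ at the step yields the reflection amplitude r = (k₁ − k₂)/(k₁ + k₂) = 0.08576; thus R = |r|² = 0.007354, T = 0.9926.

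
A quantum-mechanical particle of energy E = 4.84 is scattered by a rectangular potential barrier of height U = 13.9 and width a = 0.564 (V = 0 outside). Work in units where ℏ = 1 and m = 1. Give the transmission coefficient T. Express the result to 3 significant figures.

T = 0.0294

Since E < U the interior solution is evanescent with decay constant κ = √(2m(U − E))/ℏ = 4.257.
κa = 2.401, sinh(κa) = 5.471.
The exact tunnelling result is T⁻¹ = 1 + U² sinh²(κa) / [4E(U − E)] = 33.97, so T = 0.0294.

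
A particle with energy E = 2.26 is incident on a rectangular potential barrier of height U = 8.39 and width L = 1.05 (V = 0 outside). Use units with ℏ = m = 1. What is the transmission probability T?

Since E < U the interior solution is evanescent with decay constant κ = √(2m(U − E))/ℏ = 3.501.
κL = 3.676, sinh(κL) = 19.74.
The exact tunnelling result is T⁻¹ = 1 + U² sinh²(κL) / [4E(U − E)] = 496.0, so T = 0.00202.

T = 0.00202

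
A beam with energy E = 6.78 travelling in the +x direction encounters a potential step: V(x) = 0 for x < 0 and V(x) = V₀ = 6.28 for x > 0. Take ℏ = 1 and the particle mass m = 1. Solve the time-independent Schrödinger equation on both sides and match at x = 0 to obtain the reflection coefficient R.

On each side the TISE gives plane waves with k = √(2m(E − V))/ℏ: k₁ = √(2·1·6.78) = 3.682, k₂ = √(2·1·0.5) = 1.000.
Continuity of ψ and ψ′ at the step yields the reflection amplitude r = (k₁ − k₂)/(k₁ + k₂) = 0.5729; thus R = |r|² = 0.3282, T = 0.6718.

R = 0.328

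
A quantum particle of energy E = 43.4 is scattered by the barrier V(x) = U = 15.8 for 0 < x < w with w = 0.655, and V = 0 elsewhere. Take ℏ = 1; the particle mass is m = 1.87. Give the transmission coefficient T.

E > U: inside the barrier k₂ = √(2m(E − U))/ℏ = 10.16, k₂w = 6.655.
Matching at both interfaces gives T⁻¹ = 1 + U² sin²(k₂w) / [4E(E − U)] = 1.007, hence T = 0.993.

T = 0.993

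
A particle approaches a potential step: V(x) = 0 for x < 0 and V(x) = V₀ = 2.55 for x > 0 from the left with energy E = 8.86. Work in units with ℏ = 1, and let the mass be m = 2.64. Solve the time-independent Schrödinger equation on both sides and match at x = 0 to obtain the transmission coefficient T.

T = 0.993

The wavenumbers are k₁ = √(2mE)/ℏ = 6.840 on the left and k₂ = √(2m(E − V₀))/ℏ = 5.772 on the right.
Matching ψ and ψ′ at x = 0 gives r = (k₁ − k₂)/(k₁ + k₂), so R = r² = 0.007166 and T = 1 − R = 0.9928.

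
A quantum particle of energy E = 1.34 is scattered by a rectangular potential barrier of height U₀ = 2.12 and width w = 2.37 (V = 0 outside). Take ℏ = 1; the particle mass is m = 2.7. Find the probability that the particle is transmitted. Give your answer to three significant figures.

T = 0.000222

E < U₀: inside the barrier ψ ∝ e^{±κx} with κ = √(2m(U₀ − E))/ℏ = 2.052.
κw = 4.864, sinh(κw) = 64.77.
Matching ψ, ψ′ at both faces gives T = [1 + U₀² sinh²(κw) / (4E(U₀ − E))]⁻¹ = 1/4510 = 0.000222.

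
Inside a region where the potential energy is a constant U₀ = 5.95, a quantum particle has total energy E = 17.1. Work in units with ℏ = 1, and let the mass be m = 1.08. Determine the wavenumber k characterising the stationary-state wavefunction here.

k = 4.91

With E > U₀ the solution is oscillatory, ψ ∝ e^{±ikx} with k = √(2m(E − U₀))/ℏ.
k = √(2 × 1.08 × 11.15) = 4.908.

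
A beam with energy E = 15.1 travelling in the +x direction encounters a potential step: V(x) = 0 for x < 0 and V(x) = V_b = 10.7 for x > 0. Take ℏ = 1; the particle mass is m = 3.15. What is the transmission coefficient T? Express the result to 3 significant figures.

The wavenumbers are k₁ = √(2mE)/ℏ = 9.753 on the left and k₂ = √(2m(E − V_b))/ℏ = 5.265 on the right.
Continuity of ψ and ψ′ at the step yields the reflection amplitude r = (k₁ − k₂)/(k₁ + k₂) = 0.2989; thus R = |r|² = 0.08932, T = 0.9107.

T = 0.911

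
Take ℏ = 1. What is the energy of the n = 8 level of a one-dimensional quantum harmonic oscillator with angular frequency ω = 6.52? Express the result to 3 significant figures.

E = 55.4

Using E_n = (n + ½)ℏω: E_8 = 8.5 × 6.52 = 55.42.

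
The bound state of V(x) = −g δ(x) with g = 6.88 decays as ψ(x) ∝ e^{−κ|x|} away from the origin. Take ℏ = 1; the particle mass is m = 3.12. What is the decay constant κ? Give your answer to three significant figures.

κ = 21.5

Integrate −(ℏ²/2m)ψ'' − gδ(x)ψ = Eψ from −ε to +ε: the ψ'' term gives ψ'(0⁺) − ψ'(0⁻) and the δ term gives −(2mg/ℏ²)ψ(0).
With ψ ∝ e^{−κ|x|} this yields −2κ = −2mg/ℏ², so κ = mg/ℏ² = 21.47.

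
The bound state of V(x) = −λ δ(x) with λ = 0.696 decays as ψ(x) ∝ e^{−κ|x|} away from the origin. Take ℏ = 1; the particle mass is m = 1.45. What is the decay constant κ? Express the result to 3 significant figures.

Integrating the TISE across x = 0 gives the cusp condition ψ'(0⁺) − ψ'(0⁻) = −(2mλ/ℏ²)ψ(0).
With ψ ∝ e^{−κ|x|} this yields −2κ = −2mλ/ℏ², so κ = mλ/ℏ² = 1.009.

κ = 1.01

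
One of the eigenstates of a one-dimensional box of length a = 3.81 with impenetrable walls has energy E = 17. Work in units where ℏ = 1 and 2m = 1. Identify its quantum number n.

From E_n = n²π²ℏ²/(2ma²) invert to n = √(2ma²E)/(πℏ).
n = (3.81/π) × √(2 × 0.5 × 17) = 5.000 → n = 5.

n = 5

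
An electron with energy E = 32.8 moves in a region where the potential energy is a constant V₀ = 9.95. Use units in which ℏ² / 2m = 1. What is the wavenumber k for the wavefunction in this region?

k = 4.78

With E > V₀ the solution is oscillatory, ψ ∝ e^{±ikx} with k = √(2m(E − V₀))/ℏ.
k = √(2 × 0.5 × 22.85) = 4.780.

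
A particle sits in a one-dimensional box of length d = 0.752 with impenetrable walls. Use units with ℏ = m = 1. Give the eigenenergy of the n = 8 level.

Requiring ψ(0) = ψ(d) = 0 quantises k = nπ/d, hence E_n = ℏ²k²/2m = n²π²ℏ²/(2md²).
E_8 = 8² × π² / (2 × 1 × 0.752²) = 558.5.

E = 558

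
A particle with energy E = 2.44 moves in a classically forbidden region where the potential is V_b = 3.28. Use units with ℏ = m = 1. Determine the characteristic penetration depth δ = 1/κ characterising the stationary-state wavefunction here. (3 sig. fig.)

Since E < V_b the TISE in this region is ψ'' = κ²ψ with κ = √(2m(V_b − E))/ℏ.
κ = √(2 × 1 × 0.84) = 1.296. The penetration depth is δ = 1/κ = 0.772.

δ = 0.772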